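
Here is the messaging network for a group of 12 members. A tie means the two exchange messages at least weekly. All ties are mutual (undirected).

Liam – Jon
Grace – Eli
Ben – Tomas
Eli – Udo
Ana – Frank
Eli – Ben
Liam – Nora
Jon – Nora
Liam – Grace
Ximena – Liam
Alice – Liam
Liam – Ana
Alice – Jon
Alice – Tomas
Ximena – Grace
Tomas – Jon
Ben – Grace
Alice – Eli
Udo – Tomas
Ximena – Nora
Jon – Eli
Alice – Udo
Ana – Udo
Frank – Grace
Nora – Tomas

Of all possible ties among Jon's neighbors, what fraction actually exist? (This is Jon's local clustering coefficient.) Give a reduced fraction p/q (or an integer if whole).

1/2

Jon's neighbors: Alice, Eli, Liam, Nora, and Tomas (k = 5).
Possible neighbor pairs: C(5,2) = 10. Edges among them: Alice–Eli, Alice–Liam, Alice–Tomas, Liam–Nora, Nora–Tomas → e = 5.
Clustering(Jon) = 5/10 = 1/2.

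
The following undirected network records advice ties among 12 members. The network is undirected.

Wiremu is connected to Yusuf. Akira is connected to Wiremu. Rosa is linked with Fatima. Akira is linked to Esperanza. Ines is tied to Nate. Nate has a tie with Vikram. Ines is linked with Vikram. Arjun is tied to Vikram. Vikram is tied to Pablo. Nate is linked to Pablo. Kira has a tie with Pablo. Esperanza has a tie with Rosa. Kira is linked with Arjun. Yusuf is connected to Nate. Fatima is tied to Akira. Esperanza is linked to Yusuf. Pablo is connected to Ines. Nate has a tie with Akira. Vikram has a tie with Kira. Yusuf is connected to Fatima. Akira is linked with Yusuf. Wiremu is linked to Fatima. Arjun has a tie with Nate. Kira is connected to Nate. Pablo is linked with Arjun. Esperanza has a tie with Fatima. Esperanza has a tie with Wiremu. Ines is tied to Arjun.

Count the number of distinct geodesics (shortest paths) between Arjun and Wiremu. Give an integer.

2

The shortest distance is 3. The length-3 paths are: Arjun–Nate–Yusuf–Wiremu; Arjun–Nate–Akira–Wiremu.
That gives 2 distinct shortest paths.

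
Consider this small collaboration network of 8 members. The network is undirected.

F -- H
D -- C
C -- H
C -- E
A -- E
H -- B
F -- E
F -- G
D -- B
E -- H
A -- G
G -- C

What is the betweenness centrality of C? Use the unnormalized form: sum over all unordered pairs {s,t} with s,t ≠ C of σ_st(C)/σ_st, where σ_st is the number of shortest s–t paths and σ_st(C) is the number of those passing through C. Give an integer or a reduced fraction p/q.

23/4

Pairs whose geodesics pass through C — H–G: 1/2; H–D: 1/2; F–D: 3/4; E–G: 1/3; E–D: 1; G–D: 1; G–B: 2/3; A–D: 2/2.
All other pairs contribute 0.
Summing the contributions gives betweenness(C) = 23/4.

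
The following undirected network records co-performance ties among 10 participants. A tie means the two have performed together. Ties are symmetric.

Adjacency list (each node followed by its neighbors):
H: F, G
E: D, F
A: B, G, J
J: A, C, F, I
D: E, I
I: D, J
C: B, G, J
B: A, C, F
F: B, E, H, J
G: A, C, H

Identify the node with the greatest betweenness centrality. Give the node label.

F

Unnormalized betweenness of each node: A:5/2, B:7/3, C:5/2, D:1, E:10/3, F:12, G:7/3, H:7/3, I:11/3, J:11.
F has the largest value, 12, making it the main broker — the node through which the most shortest paths run.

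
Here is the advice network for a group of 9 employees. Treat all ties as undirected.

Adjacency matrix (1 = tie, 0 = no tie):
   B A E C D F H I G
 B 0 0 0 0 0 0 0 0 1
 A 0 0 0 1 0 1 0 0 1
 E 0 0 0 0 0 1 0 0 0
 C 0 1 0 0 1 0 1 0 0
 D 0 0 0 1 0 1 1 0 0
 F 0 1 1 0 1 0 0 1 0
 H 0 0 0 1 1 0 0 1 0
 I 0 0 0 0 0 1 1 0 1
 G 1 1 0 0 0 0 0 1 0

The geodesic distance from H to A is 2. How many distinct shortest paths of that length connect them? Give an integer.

The shortest distance is 2, and the only length-2 path is H–C–A. So there is exactly 1 shortest path.

1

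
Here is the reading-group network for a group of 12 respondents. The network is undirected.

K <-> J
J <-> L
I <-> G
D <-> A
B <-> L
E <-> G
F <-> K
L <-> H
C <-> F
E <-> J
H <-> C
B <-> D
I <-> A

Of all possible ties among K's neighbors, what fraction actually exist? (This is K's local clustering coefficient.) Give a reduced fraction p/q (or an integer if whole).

0

K's neighbors: F and J (k = 2).
Possible neighbor pairs: C(2,2) = 1. Edges among them: none → e = 0.
Clustering(K) = 0/1.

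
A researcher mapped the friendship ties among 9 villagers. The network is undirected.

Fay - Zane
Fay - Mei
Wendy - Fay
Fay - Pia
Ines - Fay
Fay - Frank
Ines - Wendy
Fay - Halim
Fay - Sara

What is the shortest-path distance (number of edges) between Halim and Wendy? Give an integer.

One shortest route is Halim – Fay – Wendy, which uses 2 edges, and Halim and Wendy are not directly tied, so nothing shorter exists. So d(Halim,Wendy) = 2.

2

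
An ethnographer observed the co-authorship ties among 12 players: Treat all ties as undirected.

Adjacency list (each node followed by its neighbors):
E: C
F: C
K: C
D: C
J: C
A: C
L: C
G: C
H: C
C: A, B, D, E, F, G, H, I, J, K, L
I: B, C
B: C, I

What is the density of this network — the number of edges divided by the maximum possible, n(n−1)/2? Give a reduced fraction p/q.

There are 12 edges and 12 nodes, so the maximum possible is C(12,2) = 66.
Density = 12/66 = 2/11.

2/11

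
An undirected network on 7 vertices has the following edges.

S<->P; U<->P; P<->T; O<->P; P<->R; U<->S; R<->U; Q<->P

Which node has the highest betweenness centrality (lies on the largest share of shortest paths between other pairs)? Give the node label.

P

Unnormalized betweenness of each node: O:0, P:25/2, Q:0, R:0, S:0, T:0, U:1/2.
P has the largest value, 25/2, making it the main broker — the node through which the most shortest paths run.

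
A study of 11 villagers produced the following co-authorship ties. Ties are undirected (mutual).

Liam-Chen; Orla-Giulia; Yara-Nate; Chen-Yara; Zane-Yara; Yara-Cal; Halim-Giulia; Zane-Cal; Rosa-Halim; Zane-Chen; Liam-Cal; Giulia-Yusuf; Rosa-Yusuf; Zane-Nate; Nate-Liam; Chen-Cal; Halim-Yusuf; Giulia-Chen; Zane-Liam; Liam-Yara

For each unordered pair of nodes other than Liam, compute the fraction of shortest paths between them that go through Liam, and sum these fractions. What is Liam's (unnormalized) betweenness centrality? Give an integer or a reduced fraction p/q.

Pairs whose geodesics pass through Liam — Chen–Nate: 1/3; Cal–Nate: 1/3; Nate–Rosa: 2/6; Nate–Yusuf: 1/3; Nate–Halim: 1/3; Nate–Orla: 1/3; Nate–Giulia: 1/3.
All other pairs contribute 0.
Summing the contributions gives betweenness(Liam) = 7/3.

7/3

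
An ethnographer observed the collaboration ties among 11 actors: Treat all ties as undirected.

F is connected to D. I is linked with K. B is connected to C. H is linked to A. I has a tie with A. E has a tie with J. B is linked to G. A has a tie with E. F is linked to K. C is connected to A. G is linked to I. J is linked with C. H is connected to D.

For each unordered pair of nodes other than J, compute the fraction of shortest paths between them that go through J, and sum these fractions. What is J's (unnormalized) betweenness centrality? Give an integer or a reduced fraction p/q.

1

Pairs whose geodesics pass through J — B–E: 1/2; E–C: 1/2.
All other pairs contribute 0.
Summing the contributions gives betweenness(J) = 1.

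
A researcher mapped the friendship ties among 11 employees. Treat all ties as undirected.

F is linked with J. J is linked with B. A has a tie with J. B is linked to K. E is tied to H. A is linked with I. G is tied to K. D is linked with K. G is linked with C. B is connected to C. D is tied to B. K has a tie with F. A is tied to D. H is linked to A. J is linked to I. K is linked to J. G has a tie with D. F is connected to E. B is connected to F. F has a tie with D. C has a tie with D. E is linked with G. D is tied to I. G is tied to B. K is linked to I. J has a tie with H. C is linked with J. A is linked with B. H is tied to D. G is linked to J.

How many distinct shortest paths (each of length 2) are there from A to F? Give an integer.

The shortest distance is 2. The length-2 paths are: A–B–F; A–J–F; A–D–F.
That gives 3 distinct shortest paths.

3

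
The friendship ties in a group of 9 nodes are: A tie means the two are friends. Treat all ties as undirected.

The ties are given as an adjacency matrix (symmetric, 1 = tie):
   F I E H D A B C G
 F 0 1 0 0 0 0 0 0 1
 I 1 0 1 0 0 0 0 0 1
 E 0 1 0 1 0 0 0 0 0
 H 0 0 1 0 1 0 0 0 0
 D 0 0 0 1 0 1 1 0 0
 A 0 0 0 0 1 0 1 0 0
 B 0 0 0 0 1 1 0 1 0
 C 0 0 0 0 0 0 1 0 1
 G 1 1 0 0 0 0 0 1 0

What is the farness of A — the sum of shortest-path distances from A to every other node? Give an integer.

20

Distances from A: B:1, C:2, D:1, E:3, F:4, G:3, H:2, I:4.
Sum = 1 + 2 + 1 + 3 + 4 + 3 + 2 + 4 = 20.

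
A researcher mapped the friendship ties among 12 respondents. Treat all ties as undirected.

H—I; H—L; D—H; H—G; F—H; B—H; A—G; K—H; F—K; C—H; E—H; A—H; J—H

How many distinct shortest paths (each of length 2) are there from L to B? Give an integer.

The shortest distance is 2, and the only length-2 path is L–H–B. So there is exactly 1 shortest path.

1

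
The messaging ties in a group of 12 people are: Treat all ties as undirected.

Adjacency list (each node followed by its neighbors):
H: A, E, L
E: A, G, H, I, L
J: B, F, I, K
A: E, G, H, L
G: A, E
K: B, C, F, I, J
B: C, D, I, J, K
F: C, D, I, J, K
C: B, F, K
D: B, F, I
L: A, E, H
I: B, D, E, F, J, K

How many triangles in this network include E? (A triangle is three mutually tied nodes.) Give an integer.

4

E's neighbors: A, G, H, I, and L.
Neighbor pairs that are themselves tied: E–A–G; E–A–H; E–A–L; E–H–L. Each forms one triangle with E, for 4 in total.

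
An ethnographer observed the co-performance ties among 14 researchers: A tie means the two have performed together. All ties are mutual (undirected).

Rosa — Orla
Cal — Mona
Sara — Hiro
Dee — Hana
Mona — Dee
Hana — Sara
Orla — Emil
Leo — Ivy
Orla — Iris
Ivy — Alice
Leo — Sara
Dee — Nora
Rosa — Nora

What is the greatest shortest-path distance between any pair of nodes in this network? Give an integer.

Eccentricity of each node (its greatest distance to any other): Alice:9, Cal:7, Dee:5, Emil:9, Hana:5, Hiro:7, Iris:9, Ivy:8, Leo:7, Mona:6, Nora:6, Orla:8, Rosa:7, Sara:6.
The maximum eccentricity is 9, realized for instance by the pair Iris–Alice via Iris – Orla – Rosa – Nora – Dee – Hana – Sara – Leo – Ivy – Alice. So the diameter is 9.

9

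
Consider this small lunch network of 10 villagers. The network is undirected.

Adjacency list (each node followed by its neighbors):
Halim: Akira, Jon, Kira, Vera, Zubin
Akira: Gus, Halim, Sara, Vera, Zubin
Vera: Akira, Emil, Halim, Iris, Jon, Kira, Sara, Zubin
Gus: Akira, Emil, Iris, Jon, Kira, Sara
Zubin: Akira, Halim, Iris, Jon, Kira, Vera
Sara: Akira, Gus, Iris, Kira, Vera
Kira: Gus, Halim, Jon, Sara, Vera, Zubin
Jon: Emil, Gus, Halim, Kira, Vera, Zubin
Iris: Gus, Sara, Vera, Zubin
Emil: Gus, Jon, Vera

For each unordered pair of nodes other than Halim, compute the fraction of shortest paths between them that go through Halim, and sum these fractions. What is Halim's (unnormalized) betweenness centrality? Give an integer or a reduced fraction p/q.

9/20

Pairs whose geodesics pass through Halim — Kira–Akira: 1/5; Akira–Jon: 1/4.
All other pairs contribute 0.
Summing the contributions gives betweenness(Halim) = 9/20.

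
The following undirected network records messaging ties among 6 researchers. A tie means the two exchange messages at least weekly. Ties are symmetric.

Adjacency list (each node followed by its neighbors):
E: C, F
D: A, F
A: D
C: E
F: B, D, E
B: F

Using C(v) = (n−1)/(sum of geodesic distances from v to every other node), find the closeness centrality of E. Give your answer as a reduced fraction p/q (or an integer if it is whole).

Distances from E: A:3, B:2, C:1, D:2, F:1. Sum = 9.
n = 6, so closeness = 5/9.

5/9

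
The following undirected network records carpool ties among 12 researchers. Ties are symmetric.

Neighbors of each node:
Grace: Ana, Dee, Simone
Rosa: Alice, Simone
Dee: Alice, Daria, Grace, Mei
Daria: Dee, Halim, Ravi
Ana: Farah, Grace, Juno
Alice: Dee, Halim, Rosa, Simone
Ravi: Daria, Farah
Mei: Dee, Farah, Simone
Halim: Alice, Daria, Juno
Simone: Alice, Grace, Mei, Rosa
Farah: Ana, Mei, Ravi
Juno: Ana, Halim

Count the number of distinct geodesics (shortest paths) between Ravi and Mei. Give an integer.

The shortest distance is 2, and the only length-2 path is Ravi–Farah–Mei. So there is exactly 1 shortest path.

1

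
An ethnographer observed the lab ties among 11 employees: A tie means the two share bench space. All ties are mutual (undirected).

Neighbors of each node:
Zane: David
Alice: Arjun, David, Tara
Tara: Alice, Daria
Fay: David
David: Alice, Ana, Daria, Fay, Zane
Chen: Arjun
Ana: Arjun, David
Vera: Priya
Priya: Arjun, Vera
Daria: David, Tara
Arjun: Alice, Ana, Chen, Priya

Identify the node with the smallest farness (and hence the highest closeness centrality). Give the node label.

Alice

Farness (sum of distances to all others) for each node — Alice:18, Ana:20, Arjun:19, Chen:28, Daria:26, David:19, Fay:28, Priya:26, Tara:25, Vera:35, Zane:28.
The smallest farness is 18, for Alice, so Alice has the highest closeness.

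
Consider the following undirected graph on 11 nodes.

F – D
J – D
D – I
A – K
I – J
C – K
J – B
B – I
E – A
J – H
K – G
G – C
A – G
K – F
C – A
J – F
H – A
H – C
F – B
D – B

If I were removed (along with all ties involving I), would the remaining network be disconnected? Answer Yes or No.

Even without I, every remaining node can still reach every other (the residual graph is connected), so I is not a cut vertex.

No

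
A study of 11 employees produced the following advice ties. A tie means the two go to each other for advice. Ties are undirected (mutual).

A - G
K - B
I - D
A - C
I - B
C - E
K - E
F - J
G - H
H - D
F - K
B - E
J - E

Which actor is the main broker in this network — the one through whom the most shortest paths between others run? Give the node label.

Unnormalized betweenness of each node: A:8, B:13, C:11, D:7, E:18, F:1/2, G:5, H:9/2, I:10, J:2, K:6.
E has the largest value, 18, making it the main broker — the node through which the most shortest paths run.

E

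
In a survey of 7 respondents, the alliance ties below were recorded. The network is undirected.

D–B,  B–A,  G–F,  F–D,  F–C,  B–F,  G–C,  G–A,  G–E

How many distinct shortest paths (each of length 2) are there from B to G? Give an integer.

2

The shortest distance is 2. The length-2 paths are: B–F–G; B–A–G.
That gives 2 distinct shortest paths.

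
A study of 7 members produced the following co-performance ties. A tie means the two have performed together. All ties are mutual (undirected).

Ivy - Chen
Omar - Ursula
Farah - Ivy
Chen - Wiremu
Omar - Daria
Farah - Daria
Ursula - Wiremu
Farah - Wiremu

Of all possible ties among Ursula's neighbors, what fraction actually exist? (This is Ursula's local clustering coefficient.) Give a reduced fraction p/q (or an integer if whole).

0

Ursula's neighbors: Omar and Wiremu (k = 2).
Possible neighbor pairs: C(2,2) = 1. Edges among them: none → e = 0.
Clustering(Ursula) = 0/1.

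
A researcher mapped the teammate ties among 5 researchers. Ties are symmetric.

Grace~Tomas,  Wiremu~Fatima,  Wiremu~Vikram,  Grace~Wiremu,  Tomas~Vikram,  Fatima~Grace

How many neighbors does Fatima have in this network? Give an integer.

Fatima is directly tied to Grace and Wiremu. That is 2 neighbors, so the degree of Fatima is 2.

2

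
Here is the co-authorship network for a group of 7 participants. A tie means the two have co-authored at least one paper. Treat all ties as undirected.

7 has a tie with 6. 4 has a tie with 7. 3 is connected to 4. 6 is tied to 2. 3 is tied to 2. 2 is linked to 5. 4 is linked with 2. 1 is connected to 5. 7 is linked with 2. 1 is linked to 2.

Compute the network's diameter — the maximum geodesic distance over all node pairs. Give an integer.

2

Eccentricity of each node (its greatest distance to any other): 1:2, 2:1, 3:2, 4:2, 5:2, 6:2, 7:2.
The maximum eccentricity is 2, realized for instance by the pair 1–7 via 1 – 2 – 7. So the diameter is 2.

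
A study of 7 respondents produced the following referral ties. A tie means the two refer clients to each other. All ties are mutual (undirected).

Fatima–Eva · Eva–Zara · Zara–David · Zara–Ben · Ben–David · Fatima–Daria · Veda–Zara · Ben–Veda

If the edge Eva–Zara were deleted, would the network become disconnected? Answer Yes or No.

Yes

Without the Eva–Zara edge there is no alternate route between Eva and Zara, so the network disconnects. It is a bridge.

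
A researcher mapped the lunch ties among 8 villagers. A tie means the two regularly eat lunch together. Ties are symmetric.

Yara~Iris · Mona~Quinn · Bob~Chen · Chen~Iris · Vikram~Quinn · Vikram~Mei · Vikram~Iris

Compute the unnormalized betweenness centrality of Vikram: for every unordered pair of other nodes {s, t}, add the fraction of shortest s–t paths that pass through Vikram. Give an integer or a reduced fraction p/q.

Pairs whose geodesics pass through Vikram — Mei–Bob: 1; Mei–Yara: 1; Mei–Chen: 1; Mei–Iris: 1; Mei–Quinn: 1; Mei–Mona: 1; Bob–Quinn: 1; Bob–Mona: 1; Yara–Quinn: 1; Yara–Mona: 1; Chen–Quinn: 1; Chen–Mona: 1; Iris–Quinn: 1; Iris–Mona: 1.
All other pairs contribute 0.
Summing the contributions gives betweenness(Vikram) = 14.

14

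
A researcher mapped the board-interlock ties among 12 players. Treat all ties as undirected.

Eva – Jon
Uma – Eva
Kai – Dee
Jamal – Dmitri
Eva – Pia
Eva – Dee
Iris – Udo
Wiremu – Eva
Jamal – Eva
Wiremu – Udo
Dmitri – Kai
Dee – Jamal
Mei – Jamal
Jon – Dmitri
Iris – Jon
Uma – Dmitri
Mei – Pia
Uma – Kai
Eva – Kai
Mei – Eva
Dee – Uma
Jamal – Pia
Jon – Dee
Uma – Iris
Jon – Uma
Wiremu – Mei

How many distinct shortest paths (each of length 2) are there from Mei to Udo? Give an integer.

1

The shortest distance is 2, and the only length-2 path is Mei–Wiremu–Udo. So there is exactly 1 shortest path.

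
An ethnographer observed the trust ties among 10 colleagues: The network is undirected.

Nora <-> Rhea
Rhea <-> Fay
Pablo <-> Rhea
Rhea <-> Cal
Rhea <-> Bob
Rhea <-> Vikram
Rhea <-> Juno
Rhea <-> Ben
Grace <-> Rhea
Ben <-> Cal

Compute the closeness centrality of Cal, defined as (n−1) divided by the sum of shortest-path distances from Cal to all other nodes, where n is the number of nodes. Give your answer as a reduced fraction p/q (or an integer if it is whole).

9/16

Distances from Cal: Ben:1, Bob:2, Fay:2, Grace:2, Juno:2, Nora:2, Pablo:2, Rhea:1, Vikram:2. Sum = 16.
n = 10, so closeness = 9/16.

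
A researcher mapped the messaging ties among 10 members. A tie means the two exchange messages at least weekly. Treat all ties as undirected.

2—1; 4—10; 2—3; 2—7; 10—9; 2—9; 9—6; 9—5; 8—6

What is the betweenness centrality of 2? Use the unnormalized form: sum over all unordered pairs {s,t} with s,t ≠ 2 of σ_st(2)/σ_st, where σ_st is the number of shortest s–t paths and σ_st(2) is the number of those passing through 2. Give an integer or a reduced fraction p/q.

Pairs whose geodesics pass through 2 — 8–7: 1; 8–1: 1; 8–3: 1; 5–7: 1; 5–1: 1; 5–3: 1; 6–7: 1; 6–1: 1; 6–3: 1; 10–7: 1; 10–1: 1; 10–3: 1; 7–9: 1; 7–1: 1 … (+7 more pairs).
All other pairs contribute 0.
Summing the contributions gives betweenness(2) = 21.

21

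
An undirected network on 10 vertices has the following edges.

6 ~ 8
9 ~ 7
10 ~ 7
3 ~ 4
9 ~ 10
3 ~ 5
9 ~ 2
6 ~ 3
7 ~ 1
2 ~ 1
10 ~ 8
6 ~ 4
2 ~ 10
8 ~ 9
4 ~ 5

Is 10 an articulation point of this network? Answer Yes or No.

No

Even without 10, every remaining node can still reach every other (the residual graph is connected), so 10 is not a cut vertex.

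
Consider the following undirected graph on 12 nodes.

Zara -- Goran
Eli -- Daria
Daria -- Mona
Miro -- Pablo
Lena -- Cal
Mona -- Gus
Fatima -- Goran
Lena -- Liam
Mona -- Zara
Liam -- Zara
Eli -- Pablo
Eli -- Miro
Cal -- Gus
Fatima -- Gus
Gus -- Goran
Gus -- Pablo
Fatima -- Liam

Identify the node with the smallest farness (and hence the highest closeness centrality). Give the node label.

Gus

Farness (sum of distances to all others) for each node — Cal:24, Daria:26, Eli:27, Fatima:22, Goran:23, Gus:17, Lena:29, Liam:25, Miro:30, Mona:21, Pablo:22, Zara:24.
The smallest farness is 17, for Gus, so Gus has the highest closeness.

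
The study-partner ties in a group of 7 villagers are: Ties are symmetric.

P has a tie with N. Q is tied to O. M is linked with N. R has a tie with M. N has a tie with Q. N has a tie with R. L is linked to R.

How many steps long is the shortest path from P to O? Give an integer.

3

One shortest route is P – N – Q – O, which uses 3 edges, and at distance 2 from P we only reach {M, Q, R}, which does not include O. So d(P,O) = 3.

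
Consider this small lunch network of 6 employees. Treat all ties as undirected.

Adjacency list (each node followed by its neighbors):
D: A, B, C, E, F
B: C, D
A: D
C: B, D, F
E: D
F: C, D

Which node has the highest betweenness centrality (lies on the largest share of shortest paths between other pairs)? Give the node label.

Unnormalized betweenness of each node: A:0, B:0, C:1/2, D:15/2, E:0, F:0.
D has the largest value, 15/2, making it the main broker — the node through which the most shortest paths run.

D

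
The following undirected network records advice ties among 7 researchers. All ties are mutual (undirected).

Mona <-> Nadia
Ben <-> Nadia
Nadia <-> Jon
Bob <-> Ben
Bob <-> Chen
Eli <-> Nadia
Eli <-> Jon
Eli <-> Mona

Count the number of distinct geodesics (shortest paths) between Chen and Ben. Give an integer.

The shortest distance is 2, and the only length-2 path is Chen–Bob–Ben. So there is exactly 1 shortest path.

1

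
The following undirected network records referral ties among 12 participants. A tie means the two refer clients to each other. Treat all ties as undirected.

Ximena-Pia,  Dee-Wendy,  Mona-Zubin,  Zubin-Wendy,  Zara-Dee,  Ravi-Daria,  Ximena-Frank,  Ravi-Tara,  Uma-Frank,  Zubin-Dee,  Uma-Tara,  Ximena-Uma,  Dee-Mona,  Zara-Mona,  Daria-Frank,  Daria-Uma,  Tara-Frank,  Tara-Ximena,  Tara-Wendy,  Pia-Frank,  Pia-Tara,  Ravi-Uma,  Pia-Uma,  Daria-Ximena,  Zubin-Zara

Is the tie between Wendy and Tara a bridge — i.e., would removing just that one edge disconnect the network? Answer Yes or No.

Yes

Without the Wendy–Tara edge there is no alternate route between Wendy and Tara, so the network disconnects. It is a bridge.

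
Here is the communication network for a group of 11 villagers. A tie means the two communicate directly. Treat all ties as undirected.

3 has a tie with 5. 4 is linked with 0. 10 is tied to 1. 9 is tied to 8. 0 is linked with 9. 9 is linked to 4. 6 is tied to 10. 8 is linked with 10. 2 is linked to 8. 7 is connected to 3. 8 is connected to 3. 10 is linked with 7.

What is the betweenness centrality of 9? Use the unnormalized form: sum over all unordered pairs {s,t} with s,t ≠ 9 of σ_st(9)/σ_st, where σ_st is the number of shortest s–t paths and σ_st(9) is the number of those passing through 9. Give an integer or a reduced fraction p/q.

Pairs whose geodesics pass through 9 — 4–3: 1; 4–8: 1; 4–7: 2/2; 4–5: 1; 4–1: 1; 4–2: 1; 4–10: 1; 4–6: 1; 3–0: 1; 8–0: 1; 7–0: 2/2; 5–0: 1; 1–0: 1; 2–0: 1 … (+2 more pairs).
All other pairs contribute 0.
Summing the contributions gives betweenness(9) = 16.

16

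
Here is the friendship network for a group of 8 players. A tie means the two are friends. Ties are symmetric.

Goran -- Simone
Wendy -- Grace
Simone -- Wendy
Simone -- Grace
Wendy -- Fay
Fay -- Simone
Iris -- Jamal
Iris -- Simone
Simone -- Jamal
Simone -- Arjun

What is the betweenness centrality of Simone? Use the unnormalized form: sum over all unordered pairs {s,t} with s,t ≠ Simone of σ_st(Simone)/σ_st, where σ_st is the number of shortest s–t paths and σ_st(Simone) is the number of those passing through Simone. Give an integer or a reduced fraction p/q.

35/2

Pairs whose geodesics pass through Simone — Arjun–Jamal: 1; Arjun–Goran: 1; Arjun–Iris: 1; Arjun–Fay: 1; Arjun–Grace: 1; Arjun–Wendy: 1; Jamal–Goran: 1; Jamal–Fay: 1; Jamal–Grace: 1; Jamal–Wendy: 1; Goran–Iris: 1; Goran–Fay: 1; Goran–Grace: 1; Goran–Wendy: 1 … (+4 more pairs).
All other pairs contribute 0.
Summing the contributions gives betweenness(Simone) = 35/2.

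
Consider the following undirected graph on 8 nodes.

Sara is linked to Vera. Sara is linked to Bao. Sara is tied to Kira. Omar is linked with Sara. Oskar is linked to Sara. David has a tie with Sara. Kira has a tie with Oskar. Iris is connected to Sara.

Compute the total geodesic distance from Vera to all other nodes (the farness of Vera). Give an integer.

13

Distances from Vera: Bao:2, David:2, Iris:2, Kira:2, Omar:2, Oskar:2, Sara:1.
Sum = 2 + 2 + 2 + 2 + 2 + 2 + 1 = 13.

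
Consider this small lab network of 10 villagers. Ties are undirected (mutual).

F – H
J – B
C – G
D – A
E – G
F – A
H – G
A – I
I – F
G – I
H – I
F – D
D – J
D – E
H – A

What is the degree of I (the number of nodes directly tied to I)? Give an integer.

4

I is directly tied to A, F, G, and H. That is 4 neighbors, so the degree of I is 4.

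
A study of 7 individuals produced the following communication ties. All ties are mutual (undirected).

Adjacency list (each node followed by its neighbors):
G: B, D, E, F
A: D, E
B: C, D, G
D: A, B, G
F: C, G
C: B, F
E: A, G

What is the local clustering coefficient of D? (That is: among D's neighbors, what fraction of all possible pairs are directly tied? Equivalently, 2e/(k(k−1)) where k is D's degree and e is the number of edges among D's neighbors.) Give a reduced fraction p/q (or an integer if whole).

D's neighbors: A, B, and G (k = 3).
Possible neighbor pairs: C(3,2) = 3. Edges among them: B–G → e = 1.
Clustering(D) = 1/3.

1/3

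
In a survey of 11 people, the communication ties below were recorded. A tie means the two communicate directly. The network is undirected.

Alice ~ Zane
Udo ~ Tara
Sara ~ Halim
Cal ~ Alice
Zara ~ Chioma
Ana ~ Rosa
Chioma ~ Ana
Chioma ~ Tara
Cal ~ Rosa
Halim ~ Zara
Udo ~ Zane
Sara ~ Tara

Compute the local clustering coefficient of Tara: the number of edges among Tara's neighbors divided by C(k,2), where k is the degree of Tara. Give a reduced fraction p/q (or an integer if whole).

Tara's neighbors: Chioma, Sara, and Udo (k = 3).
Possible neighbor pairs: C(3,2) = 3. Edges among them: none → e = 0.
Clustering(Tara) = 0/3 = 0.

0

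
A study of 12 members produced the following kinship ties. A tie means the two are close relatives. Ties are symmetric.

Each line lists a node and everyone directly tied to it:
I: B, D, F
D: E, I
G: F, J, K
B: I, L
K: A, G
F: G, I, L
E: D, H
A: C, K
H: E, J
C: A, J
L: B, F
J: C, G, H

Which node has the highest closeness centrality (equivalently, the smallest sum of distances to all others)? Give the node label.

G

Farness (sum of distances to all others) for each node — A:34, B:34, C:31, D:30, E:30, F:23, G:22, H:28, I:26, J:24, K:29, L:31.
The smallest farness is 22, for G, so G has the highest closeness.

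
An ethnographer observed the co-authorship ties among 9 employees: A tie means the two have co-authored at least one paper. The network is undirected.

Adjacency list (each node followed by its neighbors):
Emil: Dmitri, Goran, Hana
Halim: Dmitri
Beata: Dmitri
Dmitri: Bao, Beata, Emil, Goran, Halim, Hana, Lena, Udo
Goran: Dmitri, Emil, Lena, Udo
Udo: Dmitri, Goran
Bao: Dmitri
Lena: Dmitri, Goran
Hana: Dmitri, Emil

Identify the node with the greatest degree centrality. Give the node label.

Degrees — Bao:1, Beata:1, Dmitri:8, Emil:3, Goran:4, Halim:1, Hana:2, Lena:2, Udo:2.
The maximum is 8, attained only by Dmitri.

Dmitri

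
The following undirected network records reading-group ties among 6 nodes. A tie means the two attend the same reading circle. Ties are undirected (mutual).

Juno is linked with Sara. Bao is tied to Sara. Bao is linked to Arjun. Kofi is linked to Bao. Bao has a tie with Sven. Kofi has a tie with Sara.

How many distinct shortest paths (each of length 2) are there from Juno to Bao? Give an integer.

1

The shortest distance is 2, and the only length-2 path is Juno–Sara–Bao. So there is exactly 1 shortest path.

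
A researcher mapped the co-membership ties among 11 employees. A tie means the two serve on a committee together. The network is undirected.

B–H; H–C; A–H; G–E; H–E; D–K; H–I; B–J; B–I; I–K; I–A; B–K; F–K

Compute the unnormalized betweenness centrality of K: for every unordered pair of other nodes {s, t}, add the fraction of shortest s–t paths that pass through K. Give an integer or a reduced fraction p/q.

Pairs whose geodesics pass through K — C–F: 2/2; C–D: 2/2; F–D: 1; F–E: 2/2; F–A: 1; F–J: 1; F–B: 1; F–G: 2/2; F–H: 2/2; F–I: 1; D–E: 2/2; D–A: 1; D–J: 1; D–B: 1 … (+3 more pairs).
All other pairs contribute 0.
Summing the contributions gives betweenness(K) = 17.

17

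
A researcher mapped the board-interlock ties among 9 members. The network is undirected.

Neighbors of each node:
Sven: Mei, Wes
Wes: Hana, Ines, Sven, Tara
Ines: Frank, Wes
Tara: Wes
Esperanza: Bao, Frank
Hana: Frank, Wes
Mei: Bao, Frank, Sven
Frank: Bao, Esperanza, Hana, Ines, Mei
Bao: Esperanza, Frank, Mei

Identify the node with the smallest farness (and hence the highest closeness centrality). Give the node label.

Frank

Farness (sum of distances to all others) for each node — Bao:16, Esperanza:18, Frank:12, Hana:14, Ines:14, Mei:14, Sven:15, Tara:21, Wes:14.
The smallest farness is 12, for Frank, so Frank has the highest closeness.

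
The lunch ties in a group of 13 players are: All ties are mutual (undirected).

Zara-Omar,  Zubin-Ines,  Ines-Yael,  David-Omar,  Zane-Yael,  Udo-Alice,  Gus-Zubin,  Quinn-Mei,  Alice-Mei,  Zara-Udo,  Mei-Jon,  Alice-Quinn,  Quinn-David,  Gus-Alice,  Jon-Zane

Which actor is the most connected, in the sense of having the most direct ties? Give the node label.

Degrees — Alice:4, David:2, Gus:2, Ines:2, Jon:2, Mei:3, Omar:2, Quinn:3, Udo:2, Yael:2, Zane:2, Zara:2, Zubin:2.
The maximum is 4, attained only by Alice.

Alice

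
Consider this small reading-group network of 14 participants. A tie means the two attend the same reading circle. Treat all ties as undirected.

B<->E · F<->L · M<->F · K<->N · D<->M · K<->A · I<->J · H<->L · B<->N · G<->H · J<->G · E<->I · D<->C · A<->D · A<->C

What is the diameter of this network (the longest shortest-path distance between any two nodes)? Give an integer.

Eccentricity of each node (its greatest distance to any other): A:6, B:6, C:7, D:6, E:6, F:6, G:6, H:6, I:6, J:7, K:6, L:6, M:6, N:6.
The maximum eccentricity is 7, realized for instance by the pair C–J via C – D – M – F – L – H – G – J. So the diameter is 7.

7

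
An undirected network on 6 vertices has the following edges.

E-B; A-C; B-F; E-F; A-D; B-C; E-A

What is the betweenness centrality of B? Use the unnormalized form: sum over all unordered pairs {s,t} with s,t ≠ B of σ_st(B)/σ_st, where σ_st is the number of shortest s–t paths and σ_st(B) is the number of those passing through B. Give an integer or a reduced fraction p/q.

Pairs whose geodesics pass through B — F–C: 1; E–C: 1/2.
All other pairs contribute 0.
Summing the contributions gives betweenness(B) = 3/2.

3/2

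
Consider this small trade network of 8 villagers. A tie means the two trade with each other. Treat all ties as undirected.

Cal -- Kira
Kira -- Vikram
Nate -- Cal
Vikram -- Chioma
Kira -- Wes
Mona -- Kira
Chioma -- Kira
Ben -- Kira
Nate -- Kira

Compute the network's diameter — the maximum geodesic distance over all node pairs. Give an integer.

2

Eccentricity of each node (its greatest distance to any other): Ben:2, Cal:2, Chioma:2, Kira:1, Mona:2, Nate:2, Vikram:2, Wes:2.
The maximum eccentricity is 2, realized for instance by the pair Wes–Vikram via Wes – Kira – Vikram. So the diameter is 2.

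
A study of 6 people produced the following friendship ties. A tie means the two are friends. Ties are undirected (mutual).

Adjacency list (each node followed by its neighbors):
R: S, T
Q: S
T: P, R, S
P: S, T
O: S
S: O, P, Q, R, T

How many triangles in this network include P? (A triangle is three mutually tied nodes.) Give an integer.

1

P's neighbors: S and T.
Neighbor pairs that are themselves tied: P–S–T. Each forms one triangle with P, for 1 in total.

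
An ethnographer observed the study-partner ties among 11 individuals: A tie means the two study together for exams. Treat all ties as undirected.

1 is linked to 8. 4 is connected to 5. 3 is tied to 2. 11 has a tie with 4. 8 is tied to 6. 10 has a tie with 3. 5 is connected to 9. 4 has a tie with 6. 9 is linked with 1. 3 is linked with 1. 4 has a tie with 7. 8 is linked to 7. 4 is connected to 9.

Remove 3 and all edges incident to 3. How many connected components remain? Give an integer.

3

Without 3, the remaining ties split the others into: {2}; {1, 4, 5, 6, 7, 8, 9, 11}; {10}.
That's 3 separate components.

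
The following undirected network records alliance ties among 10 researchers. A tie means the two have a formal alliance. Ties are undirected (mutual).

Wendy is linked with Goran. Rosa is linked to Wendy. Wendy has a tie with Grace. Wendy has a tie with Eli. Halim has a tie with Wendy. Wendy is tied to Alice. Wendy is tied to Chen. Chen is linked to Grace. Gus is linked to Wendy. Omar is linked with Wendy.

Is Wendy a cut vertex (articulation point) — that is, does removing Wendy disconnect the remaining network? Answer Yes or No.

Removing Wendy leaves {Chen and Grace} with no path to {Halim}, so the network splits into 8 components. Wendy is a cut vertex.

Yes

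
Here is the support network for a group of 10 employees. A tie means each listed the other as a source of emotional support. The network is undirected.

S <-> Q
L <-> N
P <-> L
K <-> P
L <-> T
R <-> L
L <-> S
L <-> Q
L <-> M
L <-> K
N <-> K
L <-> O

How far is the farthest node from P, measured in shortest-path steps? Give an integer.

2

Distances from P: K:1, L:1, M:2, N:2, O:2, Q:2, R:2, S:2, T:2.
The largest is 2 (to M, N, T, S, Q, R, and O), so the eccentricity of P is 2.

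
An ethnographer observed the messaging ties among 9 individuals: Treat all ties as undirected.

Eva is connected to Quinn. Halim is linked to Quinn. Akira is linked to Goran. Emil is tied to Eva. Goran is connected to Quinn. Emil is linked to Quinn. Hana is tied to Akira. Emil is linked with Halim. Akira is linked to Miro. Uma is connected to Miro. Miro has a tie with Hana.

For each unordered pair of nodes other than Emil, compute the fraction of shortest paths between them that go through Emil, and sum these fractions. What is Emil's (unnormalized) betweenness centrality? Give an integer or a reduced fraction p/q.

Pairs whose geodesics pass through Emil — Halim–Eva: 1/2.
All other pairs contribute 0.
Summing the contributions gives betweenness(Emil) = 1/2.

1/2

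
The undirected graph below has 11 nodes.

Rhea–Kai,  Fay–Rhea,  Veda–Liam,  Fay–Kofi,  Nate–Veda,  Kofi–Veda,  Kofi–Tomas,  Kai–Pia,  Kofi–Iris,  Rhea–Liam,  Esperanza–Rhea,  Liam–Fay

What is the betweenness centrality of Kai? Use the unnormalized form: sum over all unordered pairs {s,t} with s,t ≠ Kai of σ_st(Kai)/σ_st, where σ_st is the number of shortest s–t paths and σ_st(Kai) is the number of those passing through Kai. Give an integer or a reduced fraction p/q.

9

Pairs whose geodesics pass through Kai — Liam–Pia: 1; Pia–Esperanza: 1; Pia–Fay: 1; Pia–Nate: 1; Pia–Rhea: 1; Pia–Veda: 1; Pia–Kofi: 1; Pia–Iris: 1; Pia–Tomas: 1.
All other pairs contribute 0.
Summing the contributions gives betweenness(Kai) = 9.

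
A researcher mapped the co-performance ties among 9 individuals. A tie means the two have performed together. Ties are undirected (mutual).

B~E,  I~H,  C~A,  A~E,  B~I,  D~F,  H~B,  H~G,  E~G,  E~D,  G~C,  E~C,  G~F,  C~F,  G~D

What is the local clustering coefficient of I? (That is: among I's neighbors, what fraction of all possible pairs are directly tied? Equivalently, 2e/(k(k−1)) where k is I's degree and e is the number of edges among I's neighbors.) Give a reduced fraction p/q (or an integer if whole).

1

I's neighbors: B and H (k = 2).
Possible neighbor pairs: C(2,2) = 1. Edges among them: B–H → e = 1.
Clustering(I) = 1/1.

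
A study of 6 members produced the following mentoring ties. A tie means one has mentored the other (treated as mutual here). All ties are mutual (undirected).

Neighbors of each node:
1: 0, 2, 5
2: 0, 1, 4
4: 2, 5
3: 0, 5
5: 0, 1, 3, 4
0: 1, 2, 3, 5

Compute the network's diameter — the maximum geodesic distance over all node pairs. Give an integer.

2

Eccentricity of each node (its greatest distance to any other): 0:2, 1:2, 2:2, 3:2, 4:2, 5:2.
The maximum eccentricity is 2, realized for instance by the pair 4–1 via 4 – 5 – 1. So the diameter is 2.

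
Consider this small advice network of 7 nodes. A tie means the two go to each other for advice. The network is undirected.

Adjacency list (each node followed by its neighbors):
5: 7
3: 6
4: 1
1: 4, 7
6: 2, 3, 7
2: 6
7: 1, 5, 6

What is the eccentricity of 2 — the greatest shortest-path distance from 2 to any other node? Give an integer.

4

Distances from 2: 1:3, 3:2, 4:4, 5:3, 6:1, 7:2.
The largest is 4 (to 4), so the eccentricity of 2 is 4.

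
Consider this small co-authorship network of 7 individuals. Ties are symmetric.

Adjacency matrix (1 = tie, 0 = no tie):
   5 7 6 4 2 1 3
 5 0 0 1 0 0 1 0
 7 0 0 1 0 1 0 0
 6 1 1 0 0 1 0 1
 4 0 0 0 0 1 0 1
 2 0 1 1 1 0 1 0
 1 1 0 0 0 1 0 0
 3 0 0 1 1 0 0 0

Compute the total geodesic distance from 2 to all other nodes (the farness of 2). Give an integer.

Distances from 2: 1:1, 3:2, 4:1, 5:2, 6:1, 7:1.
Sum = 1 + 2 + 1 + 2 + 1 + 1 = 8.

8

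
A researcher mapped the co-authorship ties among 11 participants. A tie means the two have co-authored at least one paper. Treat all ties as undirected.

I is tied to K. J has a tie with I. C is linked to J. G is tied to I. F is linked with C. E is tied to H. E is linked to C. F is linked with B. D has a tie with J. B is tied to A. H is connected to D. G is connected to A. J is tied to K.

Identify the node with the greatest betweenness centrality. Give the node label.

Unnormalized betweenness of each node: A:7/2, B:9/2, C:16, D:9/2, E:7/2, F:8, G:6, H:1, I:10, J:19, K:0.
J has the largest value, 19, making it the main broker — the node through which the most shortest paths run.

J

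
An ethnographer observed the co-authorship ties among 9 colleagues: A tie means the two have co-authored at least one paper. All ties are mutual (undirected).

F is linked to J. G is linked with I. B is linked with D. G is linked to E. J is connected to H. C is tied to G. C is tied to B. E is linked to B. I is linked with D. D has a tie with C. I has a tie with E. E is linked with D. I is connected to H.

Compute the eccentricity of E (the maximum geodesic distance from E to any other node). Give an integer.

Distances from E: B:1, C:2, D:1, F:4, G:1, H:2, I:1, J:3.
The largest is 4 (to F), so the eccentricity of E is 4.

4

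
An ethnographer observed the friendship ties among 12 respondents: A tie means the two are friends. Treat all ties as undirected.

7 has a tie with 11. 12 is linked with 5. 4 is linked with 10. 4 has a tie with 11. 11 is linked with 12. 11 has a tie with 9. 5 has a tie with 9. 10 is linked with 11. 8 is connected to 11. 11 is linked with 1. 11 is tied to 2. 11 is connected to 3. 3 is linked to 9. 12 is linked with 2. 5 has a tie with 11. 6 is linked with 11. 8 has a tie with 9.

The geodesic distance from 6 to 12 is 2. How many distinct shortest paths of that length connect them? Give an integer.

The shortest distance is 2, and the only length-2 path is 6–11–12. So there is exactly 1 shortest path.

1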